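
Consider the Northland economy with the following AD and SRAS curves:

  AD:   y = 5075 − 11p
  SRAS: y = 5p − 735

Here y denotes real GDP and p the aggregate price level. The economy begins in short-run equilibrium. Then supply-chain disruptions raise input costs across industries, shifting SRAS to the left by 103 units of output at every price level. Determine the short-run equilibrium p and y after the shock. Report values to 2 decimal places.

This is a negative supply shock: SRAS shifts left.
New SRAS: y = 5p − 838.
Set AD = SRAS: 5075 − 11p = 5p − 838, so 5913 = 16p and p = 369.56.
Substituting into AD, y = 1009.81.

p = 369.56, y = 1009.81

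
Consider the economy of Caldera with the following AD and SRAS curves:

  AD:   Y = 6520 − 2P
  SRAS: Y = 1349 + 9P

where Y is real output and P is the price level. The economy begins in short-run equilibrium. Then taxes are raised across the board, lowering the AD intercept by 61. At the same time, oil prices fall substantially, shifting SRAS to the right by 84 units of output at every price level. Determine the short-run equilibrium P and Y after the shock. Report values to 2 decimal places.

P = 456.91, Y = 5545.18

After both shocks: AD is Y = 6459 − 2P and SRAS is Y = 1433 + 9P.
Setting them equal: 5026 = 11P, so P = 456.91.
Substituting into AD, Y = 5545.18.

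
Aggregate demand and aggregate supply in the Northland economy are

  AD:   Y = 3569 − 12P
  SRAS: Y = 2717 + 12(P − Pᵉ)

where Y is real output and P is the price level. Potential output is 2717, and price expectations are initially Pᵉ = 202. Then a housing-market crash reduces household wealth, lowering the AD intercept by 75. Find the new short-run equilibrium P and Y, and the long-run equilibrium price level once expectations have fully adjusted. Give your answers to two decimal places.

Short run: P = 133.38, Y = 1893.50. Long run: P = 64.75.

AD shifts left: new AD is Y = 3494 − 12P. With Pᵉ = 202, SRAS is Y = 293 + 12P.
Short run: 3494 − 12P = 293 + 12P gives 3201 = 24P, so P = 133.38 and Y = 3494 − 12P = 1893.50.
Y = 1893.50 is below potential 2717; expectations adjust and SRAS shifts right until Y = 2717.
Long run: on the new AD curve, 2717 = 3494 − 12P gives P = 64.75.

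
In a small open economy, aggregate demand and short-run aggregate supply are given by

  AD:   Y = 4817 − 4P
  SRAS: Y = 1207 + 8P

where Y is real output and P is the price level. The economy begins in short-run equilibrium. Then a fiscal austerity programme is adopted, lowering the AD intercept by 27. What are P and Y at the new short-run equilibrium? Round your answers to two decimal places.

This is a negative demand shock: AD shifts left.
New AD: Y = 4790 − 4P.
Set AD = SRAS: 4790 − 4P = 1207 + 8P, so 3583 = 12P and P = 298.58.
Substituting into AD, Y = 3595.67.

P = 298.58, Y = 3595.67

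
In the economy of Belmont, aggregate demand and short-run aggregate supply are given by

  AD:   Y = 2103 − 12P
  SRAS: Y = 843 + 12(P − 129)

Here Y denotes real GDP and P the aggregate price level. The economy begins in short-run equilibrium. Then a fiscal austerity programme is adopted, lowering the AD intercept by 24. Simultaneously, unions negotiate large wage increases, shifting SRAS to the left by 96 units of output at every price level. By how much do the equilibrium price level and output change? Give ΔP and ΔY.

ΔP = +3, ΔY = -60

After both shocks: AD is Y = 2079 − 12P and SRAS is Y = 12P − 801.
Setting them equal: 2880 = 24P, so P = 120.
Y = 2079 − 12·120 = 639.
Initially P = 117, Y = 699, so ΔP = +3 and ΔY = -60.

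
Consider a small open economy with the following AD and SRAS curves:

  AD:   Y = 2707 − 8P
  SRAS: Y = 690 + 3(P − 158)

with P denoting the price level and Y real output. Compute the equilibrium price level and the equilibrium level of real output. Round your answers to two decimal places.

Write SRAS as Y = 690 + 3P − 474 = 216 + 3P.
Set AD = SRAS: 2707 − 8P = 216 + 3P, so 2491 = 11P and P = 226.45.
Substituting into AD, Y = 2707 − 8P = 895.36.

P = 226.45, Y = 895.36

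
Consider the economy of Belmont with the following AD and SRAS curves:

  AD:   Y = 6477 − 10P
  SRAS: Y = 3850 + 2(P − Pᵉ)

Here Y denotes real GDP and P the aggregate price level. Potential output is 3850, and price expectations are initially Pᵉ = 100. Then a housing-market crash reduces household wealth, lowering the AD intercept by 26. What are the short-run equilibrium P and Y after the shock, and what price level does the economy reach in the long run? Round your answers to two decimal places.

AD shifts left: new AD is Y = 6451 − 10P. With Pᵉ = 100, SRAS is Y = 3650 + 2P.
Short run: 6451 − 10P = 3650 + 2P gives 2801 = 12P, so P = 233.42 and Y = 6451 − 10P = 4116.83.
Y = 4116.83 is above potential 3850; expectations adjust and SRAS shifts left until Y = 3850.
Long run: on the new AD curve, 3850 = 6451 − 10P gives P = 260.10.

Short run: P = 233.42, Y = 4116.83. Long run: P = 260.10.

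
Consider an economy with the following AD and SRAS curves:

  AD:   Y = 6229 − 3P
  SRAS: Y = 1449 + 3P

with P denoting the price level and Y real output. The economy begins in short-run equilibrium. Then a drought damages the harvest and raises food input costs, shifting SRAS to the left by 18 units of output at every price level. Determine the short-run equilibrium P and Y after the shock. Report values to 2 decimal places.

P = 799.67, Y = 3830.00

This is a negative supply shock: SRAS shifts left.
New SRAS: Y = 1431 + 3P.
Set AD = SRAS: 6229 − 3P = 1431 + 3P, so 4798 = 6P and P = 799.67.
Substituting into AD, Y = 3830.00.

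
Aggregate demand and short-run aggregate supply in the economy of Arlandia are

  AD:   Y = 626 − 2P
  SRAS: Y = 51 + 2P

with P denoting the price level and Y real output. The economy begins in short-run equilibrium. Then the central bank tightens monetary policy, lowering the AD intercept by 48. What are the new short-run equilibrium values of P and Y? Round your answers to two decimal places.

P = 131.75, Y = 314.50

This is a negative demand shock: AD shifts left.
New AD: Y = 578 − 2P.
Set AD = SRAS: 578 − 2P = 51 + 2P, so 527 = 4P and P = 131.75.
Substituting into AD, Y = 314.50.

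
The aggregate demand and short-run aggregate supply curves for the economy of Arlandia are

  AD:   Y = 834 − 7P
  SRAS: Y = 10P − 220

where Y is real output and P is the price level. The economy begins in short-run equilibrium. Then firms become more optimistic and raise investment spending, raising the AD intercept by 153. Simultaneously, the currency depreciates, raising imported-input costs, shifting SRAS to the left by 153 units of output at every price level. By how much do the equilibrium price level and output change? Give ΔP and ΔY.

After both shocks: AD is Y = 987 − 7P and SRAS is Y = 10P − 373.
Setting them equal: 1360 = 17P, so P = 80.
Y = 987 − 7·80 = 427.
Initially P = 62, Y = 400, so ΔP = +18 and ΔY = +27.

ΔP = +18, ΔY = +27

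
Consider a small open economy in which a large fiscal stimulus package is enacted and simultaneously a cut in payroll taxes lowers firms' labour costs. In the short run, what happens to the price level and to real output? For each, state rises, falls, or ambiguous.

The first event is a positive demand shock: AD shifts right, which by itself pushes P up and Y up.
The second is a favourable supply shock: SRAS shifts right, which by itself pushes P down and Y up.
The two shocks push P in opposite directions, so the effect on P is ambiguous. Both shocks push Y up, so Y rises.

Price level: ambiguous; output: rises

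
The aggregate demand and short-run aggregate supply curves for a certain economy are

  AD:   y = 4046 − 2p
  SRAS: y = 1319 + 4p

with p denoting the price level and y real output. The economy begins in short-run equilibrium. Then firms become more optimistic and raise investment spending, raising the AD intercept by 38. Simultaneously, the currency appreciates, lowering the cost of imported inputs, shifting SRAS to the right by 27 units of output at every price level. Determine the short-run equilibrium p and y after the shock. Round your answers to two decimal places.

p = 456.33, y = 3171.33

After both shocks: AD is y = 4084 − 2p and SRAS is y = 1346 + 4p.
Setting them equal: 2738 = 6p, so p = 456.33.
Substituting into AD, y = 3171.33.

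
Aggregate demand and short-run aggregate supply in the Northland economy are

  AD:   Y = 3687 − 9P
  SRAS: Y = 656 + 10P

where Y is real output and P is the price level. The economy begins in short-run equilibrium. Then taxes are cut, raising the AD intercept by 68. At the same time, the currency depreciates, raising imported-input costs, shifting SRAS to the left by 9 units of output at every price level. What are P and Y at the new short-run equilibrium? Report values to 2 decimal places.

P = 163.58, Y = 2282.79

After both shocks: AD is Y = 3755 − 9P and SRAS is Y = 647 + 10P.
Setting them equal: 3108 = 19P, so P = 163.58.
Substituting into AD, Y = 2282.79.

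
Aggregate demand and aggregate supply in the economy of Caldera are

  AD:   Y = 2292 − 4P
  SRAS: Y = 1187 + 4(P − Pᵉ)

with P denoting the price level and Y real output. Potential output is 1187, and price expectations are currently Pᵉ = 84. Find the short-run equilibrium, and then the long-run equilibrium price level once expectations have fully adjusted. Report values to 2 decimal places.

Short run: P = 180.13, Y = 1571.50. Long run: P = 276.25.

Short run: with Pᵉ = 84, SRAS is Y = 851 + 4P. Setting AD = SRAS gives 1441 = 8P, so P = 180.13 and Y = 2292 − 4P = 1571.50.
Output 1571.50 is above potential 1187, so over time expected prices rise and SRAS shifts left until Y returns to 1187.
Long run: Y = 1187 on the AD curve gives 1187 = 2292 − 4P, so P = 276.25.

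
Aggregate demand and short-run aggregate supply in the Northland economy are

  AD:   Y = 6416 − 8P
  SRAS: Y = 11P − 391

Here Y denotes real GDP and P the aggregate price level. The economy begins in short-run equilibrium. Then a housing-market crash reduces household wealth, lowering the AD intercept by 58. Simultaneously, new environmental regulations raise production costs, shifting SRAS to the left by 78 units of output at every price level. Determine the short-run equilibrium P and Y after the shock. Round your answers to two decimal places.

After both shocks: AD is Y = 6358 − 8P and SRAS is Y = 11P − 469.
Setting them equal: 6827 = 19P, so P = 359.32.
Substituting into AD, Y = 3483.47.

P = 359.32, Y = 3483.47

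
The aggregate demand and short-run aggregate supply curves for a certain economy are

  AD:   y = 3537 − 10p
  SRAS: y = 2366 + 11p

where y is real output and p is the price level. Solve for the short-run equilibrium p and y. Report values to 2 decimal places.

p = 55.76, y = 2979.38

Set AD = SRAS: 3537 − 10p = 2366 + 11p, so 1171 = 21p and p = 55.76.
Substituting into AD, y = 3537 − 10p = 2979.38.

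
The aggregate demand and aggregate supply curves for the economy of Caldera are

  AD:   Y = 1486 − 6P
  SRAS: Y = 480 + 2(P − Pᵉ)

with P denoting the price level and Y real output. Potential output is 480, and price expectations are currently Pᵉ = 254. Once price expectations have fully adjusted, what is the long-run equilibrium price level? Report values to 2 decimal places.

Short run: with Pᵉ = 254, SRAS is Y = 2P − 28. Setting AD = SRAS gives 1514 = 8P, so P = 189.25 and Y = 1486 − 6P = 350.50.
Output 350.50 is below potential 480, so over time expected prices fall and SRAS shifts right until Y returns to 480.
Long run: Y = 480 on the AD curve gives 480 = 1486 − 6P, so P = 167.67.

Long-run P = 167.67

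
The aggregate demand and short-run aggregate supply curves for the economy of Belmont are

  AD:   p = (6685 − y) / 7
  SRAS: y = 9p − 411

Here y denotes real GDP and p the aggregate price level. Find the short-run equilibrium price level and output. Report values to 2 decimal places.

Rearrange AD to y = 6685 − 7p.
Set AD = SRAS: 6685 − 7p = 9p − 411, so 7096 = 16p and p = 443.50.
Substituting into AD, y = 6685 − 7p = 3580.50.

p = 443.50, y = 3580.50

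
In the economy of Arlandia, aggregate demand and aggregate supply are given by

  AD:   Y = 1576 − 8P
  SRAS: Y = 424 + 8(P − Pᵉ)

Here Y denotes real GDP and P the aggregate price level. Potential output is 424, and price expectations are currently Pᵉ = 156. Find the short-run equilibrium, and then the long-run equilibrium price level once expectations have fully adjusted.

Short run: with Pᵉ = 156, SRAS is Y = 8P − 824. Setting AD = SRAS gives 2400 = 16P, so P = 150 and Y = 1576 − 8·150 = 376.
Output 376 is below potential 424, so over time expected prices fall and SRAS shifts right until Y returns to 424.
Long run: Y = 424 on the AD curve gives 424 = 1576 − 8P, so P = 144.

Short run: P = 150, Y = 376. Long run: P = 144.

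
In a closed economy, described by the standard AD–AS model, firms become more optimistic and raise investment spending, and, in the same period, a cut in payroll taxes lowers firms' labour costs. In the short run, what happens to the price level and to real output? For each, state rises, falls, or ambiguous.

The first event is a positive demand shock: AD shifts right, which by itself pushes P up and Y up.
The second is a favourable supply shock: SRAS shifts right, which by itself pushes P down and Y up.
The two shocks push P in opposite directions, so the effect on P is ambiguous. Both shocks push Y up, so Y rises.

Price level: ambiguous; output: rises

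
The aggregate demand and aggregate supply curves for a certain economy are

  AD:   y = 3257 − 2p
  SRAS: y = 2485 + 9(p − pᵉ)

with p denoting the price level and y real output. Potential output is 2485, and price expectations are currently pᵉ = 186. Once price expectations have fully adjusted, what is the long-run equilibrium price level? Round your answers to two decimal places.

Short run: with pᵉ = 186, SRAS is y = 811 + 9p. Setting AD = SRAS gives 2446 = 11p, so p = 222.36 and y = 3257 − 2p = 2812.27.
Output 2812.27 is above potential 2485, so over time expected prices rise and SRAS shifts left until y returns to 2485.
Long run: y = 2485 on the AD curve gives 2485 = 3257 − 2p, so p = 386.00.

Long-run p = 386.00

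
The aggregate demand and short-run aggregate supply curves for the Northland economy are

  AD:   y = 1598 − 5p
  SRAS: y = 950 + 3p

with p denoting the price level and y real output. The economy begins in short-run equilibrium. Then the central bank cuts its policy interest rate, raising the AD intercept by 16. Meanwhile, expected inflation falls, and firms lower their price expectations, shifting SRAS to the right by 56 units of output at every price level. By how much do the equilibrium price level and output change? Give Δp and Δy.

Δp = -5, Δy = +41

After both shocks: AD is y = 1614 − 5p and SRAS is y = 1006 + 3p.
Setting them equal: 608 = 8p, so p = 76.
y = 1614 − 5·76 = 1234.
Initially p = 81, y = 1193, so Δp = -5 and Δy = +41.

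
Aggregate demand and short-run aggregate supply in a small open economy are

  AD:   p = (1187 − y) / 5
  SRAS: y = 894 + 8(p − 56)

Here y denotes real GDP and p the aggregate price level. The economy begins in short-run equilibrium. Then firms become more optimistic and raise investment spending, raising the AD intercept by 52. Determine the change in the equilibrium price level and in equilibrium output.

Δp = +4, Δy = +32

This is a positive demand shock: AD shifts right.
New AD: y = 1239 − 5p.
SRAS can be written y = 446 + 8p.
Set AD = SRAS: 1239 − 5p = 446 + 8p, so 793 = 13p and p = 61.
y = 1239 − 5·61 = 934.
Initially p = 57, y = 902, so Δp = +4 and Δy = +32.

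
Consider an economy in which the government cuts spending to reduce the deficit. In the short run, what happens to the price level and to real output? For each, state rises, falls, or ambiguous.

Price level: falls; output: falls

This is a negative demand shock: AD shifts left.
Moving along the upward-sloping SRAS curve, P falls and Y falls.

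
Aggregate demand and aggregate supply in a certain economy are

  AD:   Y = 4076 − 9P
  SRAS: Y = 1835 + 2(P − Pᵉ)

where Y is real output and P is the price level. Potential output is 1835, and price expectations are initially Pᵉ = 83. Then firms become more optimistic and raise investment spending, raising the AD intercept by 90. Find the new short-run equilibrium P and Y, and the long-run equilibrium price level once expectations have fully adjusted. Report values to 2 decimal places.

Short run: P = 227.00, Y = 2123.00. Long run: P = 259.00.

AD shifts right: new AD is Y = 4166 − 9P. With Pᵉ = 83, SRAS is Y = 1669 + 2P.
Short run: 4166 − 9P = 1669 + 2P gives 2497 = 11P, so P = 227.00 and Y = 4166 − 9P = 2123.00.
Y = 2123.00 is above potential 1835; expectations adjust and SRAS shifts left until Y = 1835.
Long run: on the new AD curve, 1835 = 4166 − 9P gives P = 259.00.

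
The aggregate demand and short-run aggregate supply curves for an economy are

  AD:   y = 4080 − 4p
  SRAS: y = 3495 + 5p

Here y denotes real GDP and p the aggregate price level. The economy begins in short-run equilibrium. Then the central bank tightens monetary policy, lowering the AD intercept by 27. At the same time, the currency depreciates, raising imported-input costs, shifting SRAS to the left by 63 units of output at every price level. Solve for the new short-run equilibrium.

p = 69, y = 3777

After both shocks: AD is y = 4053 − 4p and SRAS is y = 3432 + 5p.
Setting them equal: 621 = 9p, so p = 69.
y = 4053 − 4·69 = 3777.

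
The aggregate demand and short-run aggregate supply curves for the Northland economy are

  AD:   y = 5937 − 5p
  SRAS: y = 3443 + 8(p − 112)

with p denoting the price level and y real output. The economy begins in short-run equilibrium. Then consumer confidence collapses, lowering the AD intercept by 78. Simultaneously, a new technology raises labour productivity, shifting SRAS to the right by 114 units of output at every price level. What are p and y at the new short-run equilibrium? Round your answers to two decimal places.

After both shocks: AD is y = 5859 − 5p and SRAS is y = 2661 + 8p.
Setting them equal: 3198 = 13p, so p = 246.00.
Substituting into AD, y = 4629.00.

p = 246.00, y = 4629.00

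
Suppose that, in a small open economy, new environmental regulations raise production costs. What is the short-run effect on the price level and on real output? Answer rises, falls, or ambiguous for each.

This is an adverse supply shock: SRAS shifts left.
Moving along the downward-sloping AD curve, P rises and Y falls.

Price level: rises; output: falls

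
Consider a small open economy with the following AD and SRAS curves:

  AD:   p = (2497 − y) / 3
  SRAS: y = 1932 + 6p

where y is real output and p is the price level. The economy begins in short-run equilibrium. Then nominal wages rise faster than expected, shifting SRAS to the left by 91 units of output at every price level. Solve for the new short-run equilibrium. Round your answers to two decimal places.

This is a negative supply shock: SRAS shifts left.
New SRAS: y = 1841 + 6p.
Set AD = SRAS: 2497 − 3p = 1841 + 6p, so 656 = 9p and p = 72.89.
Substituting into AD, y = 2278.33.

p = 72.89, y = 2278.33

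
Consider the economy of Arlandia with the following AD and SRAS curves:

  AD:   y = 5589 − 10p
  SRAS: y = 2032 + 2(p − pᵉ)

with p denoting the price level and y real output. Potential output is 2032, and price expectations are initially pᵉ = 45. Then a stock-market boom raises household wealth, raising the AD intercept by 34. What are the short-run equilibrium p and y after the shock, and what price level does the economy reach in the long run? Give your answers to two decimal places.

Short run: p = 306.75, y = 2555.50. Long run: p = 359.10.

AD shifts right: new AD is y = 5623 − 10p. With pᵉ = 45, SRAS is y = 1942 + 2p.
Short run: 5623 − 10p = 1942 + 2p gives 3681 = 12p, so p = 306.75 and y = 5623 − 10p = 2555.50.
y = 2555.50 is above potential 2032; expectations adjust and SRAS shifts left until y = 2032.
Long run: on the new AD curve, 2032 = 5623 − 10p gives p = 359.10.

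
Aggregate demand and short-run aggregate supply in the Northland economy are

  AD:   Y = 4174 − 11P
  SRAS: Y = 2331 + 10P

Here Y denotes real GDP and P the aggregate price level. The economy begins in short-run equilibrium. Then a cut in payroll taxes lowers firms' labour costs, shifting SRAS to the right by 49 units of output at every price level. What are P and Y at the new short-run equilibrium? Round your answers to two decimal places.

This is a positive supply shock: SRAS shifts right.
New SRAS: Y = 2380 + 10P.
Set AD = SRAS: 4174 − 11P = 2380 + 10P, so 1794 = 21P and P = 85.43.
Substituting into AD, Y = 3234.29.

P = 85.43, Y = 3234.29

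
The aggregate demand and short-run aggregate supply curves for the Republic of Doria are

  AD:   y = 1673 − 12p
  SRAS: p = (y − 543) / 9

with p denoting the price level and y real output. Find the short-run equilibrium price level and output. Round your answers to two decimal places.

p = 53.81, y = 1027.29

Rearrange SRAS to y = 543 + 9p.
Set AD = SRAS: 1673 − 12p = 543 + 9p, so 1130 = 21p and p = 53.81.
Substituting into AD, y = 1673 − 12p = 1027.29.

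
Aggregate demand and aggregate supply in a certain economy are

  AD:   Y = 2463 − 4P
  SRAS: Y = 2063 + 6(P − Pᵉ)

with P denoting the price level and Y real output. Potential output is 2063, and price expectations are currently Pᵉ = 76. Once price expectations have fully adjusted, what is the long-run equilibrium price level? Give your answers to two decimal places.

Long-run P = 100.00

Short run: with Pᵉ = 76, SRAS is Y = 1607 + 6P. Setting AD = SRAS gives 856 = 10P, so P = 85.60 and Y = 2463 − 4P = 2120.60.
Output 2120.60 is above potential 2063, so over time expected prices rise and SRAS shifts left until Y returns to 2063.
Long run: Y = 2063 on the AD curve gives 2063 = 2463 − 4P, so P = 100.00.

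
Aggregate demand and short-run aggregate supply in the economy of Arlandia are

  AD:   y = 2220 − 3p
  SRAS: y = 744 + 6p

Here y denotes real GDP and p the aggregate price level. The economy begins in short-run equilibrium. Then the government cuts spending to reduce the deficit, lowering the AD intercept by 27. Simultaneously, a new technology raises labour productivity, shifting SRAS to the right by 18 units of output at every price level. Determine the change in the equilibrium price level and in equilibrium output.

After both shocks: AD is y = 2193 − 3p and SRAS is y = 762 + 6p.
Setting them equal: 1431 = 9p, so p = 159.
y = 2193 − 3·159 = 1716.
Initially p = 164, y = 1728, so Δp = -5 and Δy = -12.

Δp = -5, Δy = -12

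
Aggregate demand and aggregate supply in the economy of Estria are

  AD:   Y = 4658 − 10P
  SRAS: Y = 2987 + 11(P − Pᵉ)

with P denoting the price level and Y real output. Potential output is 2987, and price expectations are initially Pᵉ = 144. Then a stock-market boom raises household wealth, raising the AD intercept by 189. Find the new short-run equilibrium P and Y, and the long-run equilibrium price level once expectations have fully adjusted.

Short run: P = 164, Y = 3207. Long run: P = 186.

AD shifts right: new AD is Y = 4847 − 10P. With Pᵉ = 144, SRAS is Y = 1403 + 11P.
Short run: 4847 − 10P = 1403 + 11P gives 3444 = 21P, so P = 164 and Y = 4847 − 10·164 = 3207.
Y = 3207 is above potential 2987; expectations adjust and SRAS shifts left until Y = 2987.
Long run: on the new AD curve, 2987 = 4847 − 10P gives P = 186.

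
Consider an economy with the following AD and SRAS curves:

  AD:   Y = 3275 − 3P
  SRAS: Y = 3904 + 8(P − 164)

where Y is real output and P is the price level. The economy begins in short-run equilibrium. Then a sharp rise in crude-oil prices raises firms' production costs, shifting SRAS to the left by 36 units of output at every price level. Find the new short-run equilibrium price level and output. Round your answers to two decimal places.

P = 65.36, Y = 3078.91

This is a negative supply shock: SRAS shifts left.
New SRAS: Y = 2556 + 8P.
Set AD = SRAS: 3275 − 3P = 2556 + 8P, so 719 = 11P and P = 65.36.
Substituting into AD, Y = 3078.91.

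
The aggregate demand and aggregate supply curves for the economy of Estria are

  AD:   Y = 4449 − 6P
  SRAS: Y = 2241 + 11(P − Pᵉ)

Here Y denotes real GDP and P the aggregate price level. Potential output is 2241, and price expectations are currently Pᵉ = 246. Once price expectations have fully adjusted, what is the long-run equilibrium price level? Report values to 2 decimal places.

Long-run P = 368.00

Short run: with Pᵉ = 246, SRAS is Y = 11P − 465. Setting AD = SRAS gives 4914 = 17P, so P = 289.06 and Y = 4449 − 6P = 2714.65.
Output 2714.65 is above potential 2241, so over time expected prices rise and SRAS shifts left until Y returns to 2241.
Long run: Y = 2241 on the AD curve gives 2241 = 4449 − 6P, so P = 368.00.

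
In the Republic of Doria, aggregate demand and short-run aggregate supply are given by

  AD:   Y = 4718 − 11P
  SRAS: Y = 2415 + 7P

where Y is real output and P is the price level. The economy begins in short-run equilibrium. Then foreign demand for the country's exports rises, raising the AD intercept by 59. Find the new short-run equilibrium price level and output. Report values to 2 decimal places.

This is a positive demand shock: AD shifts right.
New AD: Y = 4777 − 11P.
Set AD = SRAS: 4777 − 11P = 2415 + 7P, so 2362 = 18P and P = 131.22.
Substituting into AD, Y = 3333.56.

P = 131.22, Y = 3333.56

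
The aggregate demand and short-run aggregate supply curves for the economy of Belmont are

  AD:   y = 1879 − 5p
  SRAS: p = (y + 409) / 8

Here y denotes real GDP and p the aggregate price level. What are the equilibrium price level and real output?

p = 176, y = 999

Rearrange SRAS to y = 8p − 409.
Set AD = SRAS: 1879 − 5p = 8p − 409, so 2288 = 13p and p = 176.
Then y = 1879 − 5·176 = 999.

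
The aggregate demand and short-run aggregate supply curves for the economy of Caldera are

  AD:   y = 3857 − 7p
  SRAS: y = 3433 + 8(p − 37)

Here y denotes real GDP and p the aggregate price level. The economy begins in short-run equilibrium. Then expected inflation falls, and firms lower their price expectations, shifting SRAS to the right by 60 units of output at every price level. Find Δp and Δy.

This is a positive supply shock: SRAS shifts right.
New SRAS: y = 3197 + 8p.
Set AD = SRAS: 3857 − 7p = 3197 + 8p, so 660 = 15p and p = 44.
y = 3857 − 7·44 = 3549.
Initially p = 48, y = 3521, so Δp = -4 and Δy = +28.

Δp = -4, Δy = +28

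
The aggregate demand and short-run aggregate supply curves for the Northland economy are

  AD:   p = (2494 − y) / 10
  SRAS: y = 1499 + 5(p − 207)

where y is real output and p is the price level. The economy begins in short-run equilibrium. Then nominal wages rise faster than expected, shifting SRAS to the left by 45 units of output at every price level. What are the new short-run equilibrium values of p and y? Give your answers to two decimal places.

p = 138.33, y = 1110.67

This is a negative supply shock: SRAS shifts left.
New SRAS: y = 419 + 5p.
Set AD = SRAS: 2494 − 10p = 419 + 5p, so 2075 = 15p and p = 138.33.
Substituting into AD, y = 1110.67.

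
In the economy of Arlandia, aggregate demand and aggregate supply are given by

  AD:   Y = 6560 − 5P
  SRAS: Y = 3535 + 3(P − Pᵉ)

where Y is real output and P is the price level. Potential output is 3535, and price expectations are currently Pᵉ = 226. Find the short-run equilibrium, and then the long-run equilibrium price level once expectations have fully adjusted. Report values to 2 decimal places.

Short run: with Pᵉ = 226, SRAS is Y = 2857 + 3P. Setting AD = SRAS gives 3703 = 8P, so P = 462.88 and Y = 6560 − 5P = 4245.63.
Output 4245.63 is above potential 3535, so over time expected prices rise and SRAS shifts left until Y returns to 3535.
Long run: Y = 3535 on the AD curve gives 3535 = 6560 − 5P, so P = 605.00.

Short run: P = 462.88, Y = 4245.63. Long run: P = 605.00.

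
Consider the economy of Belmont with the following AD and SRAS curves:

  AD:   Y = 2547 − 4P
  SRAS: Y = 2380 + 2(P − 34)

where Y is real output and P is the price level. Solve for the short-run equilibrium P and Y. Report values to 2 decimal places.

Write SRAS as Y = 2380 + 2P − 68 = 2312 + 2P.
Set AD = SRAS: 2547 − 4P = 2312 + 2P, so 235 = 6P and P = 39.17.
Substituting into AD, Y = 2547 − 4P = 2390.33.

P = 39.17, Y = 2390.33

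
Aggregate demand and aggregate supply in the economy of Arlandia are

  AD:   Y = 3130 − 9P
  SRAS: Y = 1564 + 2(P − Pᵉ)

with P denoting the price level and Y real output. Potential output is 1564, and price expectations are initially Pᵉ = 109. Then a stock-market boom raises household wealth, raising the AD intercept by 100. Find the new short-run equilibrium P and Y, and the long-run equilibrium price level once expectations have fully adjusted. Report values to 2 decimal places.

Short run: P = 171.27, Y = 1688.55. Long run: P = 185.11.

AD shifts right: new AD is Y = 3230 − 9P. With Pᵉ = 109, SRAS is Y = 1346 + 2P.
Short run: 3230 − 9P = 1346 + 2P gives 1884 = 11P, so P = 171.27 and Y = 3230 − 9P = 1688.55.
Y = 1688.55 is above potential 1564; expectations adjust and SRAS shifts left until Y = 1564.
Long run: on the new AD curve, 1564 = 3230 − 9P gives P = 185.11.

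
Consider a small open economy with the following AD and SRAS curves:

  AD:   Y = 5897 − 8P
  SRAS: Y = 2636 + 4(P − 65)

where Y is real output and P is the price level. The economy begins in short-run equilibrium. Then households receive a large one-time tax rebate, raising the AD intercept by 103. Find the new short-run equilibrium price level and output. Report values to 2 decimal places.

This is a positive demand shock: AD shifts right.
New AD: Y = 6000 − 8P.
SRAS can be written Y = 2376 + 4P.
Set AD = SRAS: 6000 − 8P = 2376 + 4P, so 3624 = 12P and P = 302.00.
Substituting into AD, Y = 3584.00.

P = 302.00, Y = 3584.00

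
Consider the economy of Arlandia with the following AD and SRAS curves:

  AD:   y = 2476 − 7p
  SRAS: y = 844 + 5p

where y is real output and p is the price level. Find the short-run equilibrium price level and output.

p = 136, y = 1524

Set AD = SRAS: 2476 − 7p = 844 + 5p, so 1632 = 12p and p = 136.
Then y = 2476 − 7·136 = 1524.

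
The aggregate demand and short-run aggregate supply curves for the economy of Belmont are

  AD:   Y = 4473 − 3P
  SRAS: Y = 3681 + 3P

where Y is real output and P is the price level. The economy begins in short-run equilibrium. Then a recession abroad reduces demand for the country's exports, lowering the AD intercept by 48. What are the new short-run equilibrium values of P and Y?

P = 124, Y = 4053

This is a negative demand shock: AD shifts left.
New AD: Y = 4425 − 3P.
Set AD = SRAS: 4425 − 3P = 3681 + 3P, so 744 = 6P and P = 124.
Y = 4425 − 3·124 = 4053.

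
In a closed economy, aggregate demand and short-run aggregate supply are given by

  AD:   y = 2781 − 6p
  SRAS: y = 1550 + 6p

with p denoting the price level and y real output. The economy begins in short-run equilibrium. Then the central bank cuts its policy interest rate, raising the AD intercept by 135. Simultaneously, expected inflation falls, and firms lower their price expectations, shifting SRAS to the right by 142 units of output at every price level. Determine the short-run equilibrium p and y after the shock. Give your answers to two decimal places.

p = 102.00, y = 2304.00

After both shocks: AD is y = 2916 − 6p and SRAS is y = 1692 + 6p.
Setting them equal: 1224 = 12p, so p = 102.00.
Substituting into AD, y = 2304.00.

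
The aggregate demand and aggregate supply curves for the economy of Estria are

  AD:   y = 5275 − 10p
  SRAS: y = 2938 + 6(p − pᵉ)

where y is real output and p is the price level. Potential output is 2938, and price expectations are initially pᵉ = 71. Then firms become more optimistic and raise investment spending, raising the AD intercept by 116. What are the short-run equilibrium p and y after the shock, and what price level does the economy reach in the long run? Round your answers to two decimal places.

AD shifts right: new AD is y = 5391 − 10p. With pᵉ = 71, SRAS is y = 2512 + 6p.
Short run: 5391 − 10p = 2512 + 6p gives 2879 = 16p, so p = 179.94 and y = 5391 − 10p = 3591.63.
y = 3591.63 is above potential 2938; expectations adjust and SRAS shifts left until y = 2938.
Long run: on the new AD curve, 2938 = 5391 − 10p gives p = 245.30.

Short run: p = 179.94, y = 3591.63. Long run: p = 245.30.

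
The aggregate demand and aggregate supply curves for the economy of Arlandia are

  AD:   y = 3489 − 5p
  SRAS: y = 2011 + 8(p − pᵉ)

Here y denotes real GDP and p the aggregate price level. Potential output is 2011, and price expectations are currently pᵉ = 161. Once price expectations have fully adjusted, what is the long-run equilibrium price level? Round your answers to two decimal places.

Long-run p = 295.60

Short run: with pᵉ = 161, SRAS is y = 723 + 8p. Setting AD = SRAS gives 2766 = 13p, so p = 212.77 and y = 3489 − 5p = 2425.15.
Output 2425.15 is above potential 2011, so over time expected prices rise and SRAS shifts left until y returns to 2011.
Long run: y = 2011 on the AD curve gives 2011 = 3489 − 5p, so p = 295.60.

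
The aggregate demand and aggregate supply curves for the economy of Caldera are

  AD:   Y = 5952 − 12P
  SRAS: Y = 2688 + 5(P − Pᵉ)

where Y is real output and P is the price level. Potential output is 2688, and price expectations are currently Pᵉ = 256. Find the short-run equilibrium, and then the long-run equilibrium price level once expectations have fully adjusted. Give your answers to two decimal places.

Short run: P = 267.29, Y = 2744.47. Long run: P = 272.00.

Short run: with Pᵉ = 256, SRAS is Y = 1408 + 5P. Setting AD = SRAS gives 4544 = 17P, so P = 267.29 and Y = 5952 − 12P = 2744.47.
Output 2744.47 is above potential 2688, so over time expected prices rise and SRAS shifts left until Y returns to 2688.
Long run: Y = 2688 on the AD curve gives 2688 = 5952 − 12P, so P = 272.00.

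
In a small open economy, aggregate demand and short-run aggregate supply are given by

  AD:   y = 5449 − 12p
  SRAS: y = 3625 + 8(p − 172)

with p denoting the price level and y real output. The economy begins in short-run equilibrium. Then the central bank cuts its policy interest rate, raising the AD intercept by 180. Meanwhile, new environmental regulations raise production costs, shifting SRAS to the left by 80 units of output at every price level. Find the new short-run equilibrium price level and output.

After both shocks: AD is y = 5629 − 12p and SRAS is y = 2169 + 8p.
Setting them equal: 3460 = 20p, so p = 173.
y = 5629 − 12·173 = 3553.

p = 173, y = 3553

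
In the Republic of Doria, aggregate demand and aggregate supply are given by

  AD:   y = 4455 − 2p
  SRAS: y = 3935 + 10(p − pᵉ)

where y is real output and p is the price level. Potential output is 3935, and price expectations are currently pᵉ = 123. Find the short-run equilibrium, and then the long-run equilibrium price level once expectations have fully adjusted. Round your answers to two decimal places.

Short run: with pᵉ = 123, SRAS is y = 2705 + 10p. Setting AD = SRAS gives 1750 = 12p, so p = 145.83 and y = 4455 − 2p = 4163.33.
Output 4163.33 is above potential 3935, so over time expected prices rise and SRAS shifts left until y returns to 3935.
Long run: y = 3935 on the AD curve gives 3935 = 4455 − 2p, so p = 260.00.

Short run: p = 145.83, y = 4163.33. Long run: p = 260.00.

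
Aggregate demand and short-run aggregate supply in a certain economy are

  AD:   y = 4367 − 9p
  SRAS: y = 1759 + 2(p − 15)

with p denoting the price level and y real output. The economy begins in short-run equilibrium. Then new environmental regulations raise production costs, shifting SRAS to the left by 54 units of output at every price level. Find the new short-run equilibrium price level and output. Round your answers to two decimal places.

p = 244.73, y = 2164.45

This is a negative supply shock: SRAS shifts left.
New SRAS: y = 1675 + 2p.
Set AD = SRAS: 4367 − 9p = 1675 + 2p, so 2692 = 11p and p = 244.73.
Substituting into AD, y = 2164.45.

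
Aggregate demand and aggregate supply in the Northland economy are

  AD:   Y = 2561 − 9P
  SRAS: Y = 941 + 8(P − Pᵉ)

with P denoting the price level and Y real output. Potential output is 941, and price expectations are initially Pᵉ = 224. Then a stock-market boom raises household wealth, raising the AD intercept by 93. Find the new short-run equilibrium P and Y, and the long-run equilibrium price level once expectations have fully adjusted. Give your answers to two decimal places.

Short run: P = 206.18, Y = 798.41. Long run: P = 190.33.

AD shifts right: new AD is Y = 2654 − 9P. With Pᵉ = 224, SRAS is Y = 8P − 851.
Short run: 2654 − 9P = 8P − 851 gives 3505 = 17P, so P = 206.18 and Y = 2654 − 9P = 798.41.
Y = 798.41 is below potential 941; expectations adjust and SRAS shifts right until Y = 941.
Long run: on the new AD curve, 941 = 2654 − 9P gives P = 190.33.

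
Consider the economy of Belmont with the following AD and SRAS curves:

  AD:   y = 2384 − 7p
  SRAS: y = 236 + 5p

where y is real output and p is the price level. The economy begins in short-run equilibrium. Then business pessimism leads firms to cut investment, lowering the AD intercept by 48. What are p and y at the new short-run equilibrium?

p = 175, y = 1111

This is a negative demand shock: AD shifts left.
New AD: y = 2336 − 7p.
Set AD = SRAS: 2336 − 7p = 236 + 5p, so 2100 = 12p and p = 175.
y = 2336 − 7·175 = 1111.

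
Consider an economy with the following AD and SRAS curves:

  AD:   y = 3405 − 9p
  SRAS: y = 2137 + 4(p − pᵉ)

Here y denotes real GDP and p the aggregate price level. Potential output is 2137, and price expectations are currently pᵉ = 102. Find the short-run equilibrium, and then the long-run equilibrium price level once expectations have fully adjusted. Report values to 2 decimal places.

Short run: with pᵉ = 102, SRAS is y = 1729 + 4p. Setting AD = SRAS gives 1676 = 13p, so p = 128.92 and y = 3405 − 9p = 2244.69.
Output 2244.69 is above potential 2137, so over time expected prices rise and SRAS shifts left until y returns to 2137.
Long run: y = 2137 on the AD curve gives 2137 = 3405 − 9p, so p = 140.89.

Short run: p = 128.92, y = 2244.69. Long run: p = 140.89.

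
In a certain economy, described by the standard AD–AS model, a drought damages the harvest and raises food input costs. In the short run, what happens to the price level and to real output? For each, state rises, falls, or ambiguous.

Price level: rises; output: falls

This is an adverse supply shock: SRAS shifts left.
Moving along the downward-sloping AD curve, P rises and Y falls.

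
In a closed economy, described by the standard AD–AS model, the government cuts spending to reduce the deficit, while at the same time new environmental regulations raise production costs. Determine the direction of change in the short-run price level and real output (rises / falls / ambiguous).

Price level: ambiguous; output: falls

The first event is a negative demand shock: AD shifts left, which by itself pushes P down and Y down.
The second is an adverse supply shock: SRAS shifts left, which by itself pushes P up and Y down.
The two shocks push P in opposite directions, so the effect on P is ambiguous. Both shocks push Y down, so Y falls.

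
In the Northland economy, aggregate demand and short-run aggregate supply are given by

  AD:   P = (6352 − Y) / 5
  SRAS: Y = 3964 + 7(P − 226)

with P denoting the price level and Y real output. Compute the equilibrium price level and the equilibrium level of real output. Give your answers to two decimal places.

Write SRAS as Y = 3964 + 7P − 1582 = 2382 + 7P.
Rearrange AD to Y = 6352 − 5P.
Set AD = SRAS: 6352 − 5P = 2382 + 7P, so 3970 = 12P and P = 330.83.
Substituting into AD, Y = 6352 − 5P = 4697.83.

P = 330.83, Y = 4697.83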